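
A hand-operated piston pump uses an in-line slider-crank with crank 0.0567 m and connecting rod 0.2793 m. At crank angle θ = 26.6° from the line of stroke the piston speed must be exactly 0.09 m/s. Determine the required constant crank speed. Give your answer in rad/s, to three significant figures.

3.00

For an in-line slider-crank, |v_piston| = rω|sinθ|·[1 + r cosθ/√(L² − r² sin²θ)].
With r = 0.0567 m, L = 0.2793 m, θ = 26.6°: the bracketed kinematic factor |dx/dθ| = 0.030016 m.
ω = v/|dx/dθ| = 0.09/0.030016 = 2.9984 rad/s.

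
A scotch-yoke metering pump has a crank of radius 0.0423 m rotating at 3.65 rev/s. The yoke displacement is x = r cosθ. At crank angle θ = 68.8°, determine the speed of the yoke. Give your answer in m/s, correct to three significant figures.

0.904

ω = 22.93 rad/s (from 3.65 rev/s).
x = r cosθ ⇒ ẋ = −rω sinθ.
|v| = rω|sinθ| = 0.0423·22.93·|sin 68.8°| = 0.90444 m/s.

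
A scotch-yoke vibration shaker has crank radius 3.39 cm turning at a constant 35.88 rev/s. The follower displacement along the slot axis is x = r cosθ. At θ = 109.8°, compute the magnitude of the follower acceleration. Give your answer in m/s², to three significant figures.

584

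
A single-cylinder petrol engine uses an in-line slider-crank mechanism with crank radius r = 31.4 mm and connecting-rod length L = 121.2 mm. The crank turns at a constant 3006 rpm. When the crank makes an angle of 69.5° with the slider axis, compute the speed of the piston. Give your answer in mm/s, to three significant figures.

10100

ω = 2π·3006/60 = 314.8 rad/s
For an in-line slider-crank, x = r cosθ + √(L² − r² sin²θ), so v = −rω sinθ·[1 + r cosθ/√(L² − r² sin²θ)].
With r = 0.0314 m, L = 0.1212 m, θ = 69.5°: √(L² − r² sin²θ) = 0.11758 m.
v = −0.0314·314.8·0.93667·[1 + 0.0314·0.35021/0.11758] = -10.124 m/s.
|v| = 10.124 m/s = 10124 mm/s.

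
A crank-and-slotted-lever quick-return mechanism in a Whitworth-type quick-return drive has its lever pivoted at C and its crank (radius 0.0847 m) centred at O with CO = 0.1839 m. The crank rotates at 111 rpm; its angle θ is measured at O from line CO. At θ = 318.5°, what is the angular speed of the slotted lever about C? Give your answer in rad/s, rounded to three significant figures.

3.40

ω = 11.62 rad/s (from 111 rpm).
Crank pin A relative to C: A = (d + r cosθ, r sinθ); lever angle φ = atan2(r sinθ, d + r cosθ).
Differentiating tanφ: φ̇ = rω(d cosθ + r)/(d² + r² + 2dr cosθ).
d² + r² + 2dr cosθ = |CA|² = 0.0643253 m²;  d cosθ + r = +0.22243 m.
|ω_lever| = |0.0847·11.62·+0.22243| / 0.0643253 = 3.4045 rad/s.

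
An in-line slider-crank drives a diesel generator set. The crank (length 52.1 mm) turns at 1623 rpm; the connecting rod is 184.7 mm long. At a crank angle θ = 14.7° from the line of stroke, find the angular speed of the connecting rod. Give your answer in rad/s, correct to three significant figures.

46.5

ω = 170 rad/s (converted from 1623 rpm).
The rod makes angle φ with the slider axis where L sinφ = r sinθ; differentiating, L cosφ·φ̇ = r ω cosθ.
L cosφ = √(L² − r² sin²θ) = 0.18423 m.
|ω_rod| = r ω |cosθ| / √(L² − r² sin²θ) = 0.0521·170·0.96727/0.18423 = 46.492 rad/s.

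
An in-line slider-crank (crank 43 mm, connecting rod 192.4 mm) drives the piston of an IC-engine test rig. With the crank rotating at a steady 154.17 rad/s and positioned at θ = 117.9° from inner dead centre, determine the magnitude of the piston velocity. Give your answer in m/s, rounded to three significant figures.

5.23

ω = 154.2 rad/s
For an in-line slider-crank, x = r cosθ + √(L² − r² sin²θ), so v = −rω sinθ·[1 + r cosθ/√(L² − r² sin²θ)].
With r = 0.043 m, L = 0.1924 m, θ = 117.9°: √(L² − r² sin²θ) = 0.18861 m.
v = −0.043·154.2·0.88377·[1 + 0.043·-0.46793/0.18861] = -5.2337 m/s.
|v| = 5.2337 m/s.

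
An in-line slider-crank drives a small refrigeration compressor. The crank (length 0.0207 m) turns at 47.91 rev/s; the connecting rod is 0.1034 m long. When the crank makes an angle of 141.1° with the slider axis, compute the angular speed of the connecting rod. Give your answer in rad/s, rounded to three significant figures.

47.3

ω = 301 rad/s (converted from 47.91 rev/s).
The rod makes angle φ with the slider axis where L sinφ = r sinθ; differentiating, L cosφ·φ̇ = r ω cosθ.
L cosφ = √(L² − r² sin²θ) = 0.10258 m.
|ω_rod| = r ω |cosθ| / √(L² − r² sin²θ) = 0.0207·301·0.77824/0.10258 = 47.275 rad/s.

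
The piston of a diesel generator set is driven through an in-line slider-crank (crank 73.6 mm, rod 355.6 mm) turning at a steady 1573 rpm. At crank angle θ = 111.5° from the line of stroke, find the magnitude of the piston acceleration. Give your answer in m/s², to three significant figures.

ω = 2π·1573/60 = 164.7 rad/s
x(θ) = r cosθ + √(L² − r² sin²θ); with ω constant, a = ω²·d²x/dθ².
d²x/dθ² = −r cosθ − r²(cos2θ)/√u − r⁴ sin²2θ/(4u^{3/2}),  u = L² − r² sin²θ = 0.121762 m².
Substituting r = 0.0736 m, L = 0.3556 m, θ = 111.5°: d²x/dθ² = +0.038248 m.
a = ω²·d²x/dθ² = (164.7)²·(+0.038248) = +1037.8 m/s²;  |a| = 1037.8 m/s².

1040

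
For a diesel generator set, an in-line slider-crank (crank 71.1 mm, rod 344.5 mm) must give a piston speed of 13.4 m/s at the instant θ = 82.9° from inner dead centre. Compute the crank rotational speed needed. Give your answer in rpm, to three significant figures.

1770

For an in-line slider-crank, |v_piston| = rω|sinθ|·[1 + r cosθ/√(L² − r² sin²θ)].
With r = 0.0711 m, L = 0.3445 m, θ = 82.9°: the bracketed kinematic factor |dx/dθ| = 0.072394 m.
ω = v/|dx/dθ| = 13.4/0.072394 = 185.1 rad/s.
N = 60ω/(2π) = 1767.6 rpm.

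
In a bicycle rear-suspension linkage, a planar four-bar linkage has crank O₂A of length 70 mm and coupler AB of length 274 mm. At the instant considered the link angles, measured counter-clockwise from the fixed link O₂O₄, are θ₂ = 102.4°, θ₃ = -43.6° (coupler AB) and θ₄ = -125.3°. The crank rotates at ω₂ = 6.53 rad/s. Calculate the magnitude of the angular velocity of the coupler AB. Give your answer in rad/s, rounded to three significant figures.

1.25

ω₂ = 6.53 rad/s
Differentiating the loop-closure r₂e^{iθ₂}+r₃e^{iθ₃}=r₁+r₄e^{iθ₄} gives r₂ω₂e^{iθ₂}+r₃ω₃e^{iθ₃}=r₄ω₄e^{iθ₄}.
Eliminating the other unknown: ω₃ = r₂ω₂ sin(θ₄−θ₂) / [r₃ sin(θ₃−θ₄)].
Numerator sine = +0.73963; denominator sine = +0.98953.
Result = 0.07·6.53·(+0.73963) / (0.274·(+0.98953)) = +1.2469 rad/s; magnitude 1.2469 rad/s.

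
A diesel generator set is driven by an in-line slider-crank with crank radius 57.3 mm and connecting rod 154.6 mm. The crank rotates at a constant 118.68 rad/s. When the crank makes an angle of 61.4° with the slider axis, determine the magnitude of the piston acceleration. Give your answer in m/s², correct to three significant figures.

ω = 118.7 rad/s
x(θ) = r cosθ + √(L² − r² sin²θ); with ω constant, a = ω²·d²x/dθ².
d²x/dθ² = −r cosθ − r²(cos2θ)/√u − r⁴ sin²2θ/(4u^{3/2}),  u = L² − r² sin²θ = 0.0213702 m².
Substituting r = 0.0573 m, L = 0.1546 m, θ = 61.4°: d²x/dθ² = -0.015872 m.
a = ω²·d²x/dθ² = (118.7)²·(-0.015872) = -223.56 m/s²;  |a| = 223.56 m/s².

224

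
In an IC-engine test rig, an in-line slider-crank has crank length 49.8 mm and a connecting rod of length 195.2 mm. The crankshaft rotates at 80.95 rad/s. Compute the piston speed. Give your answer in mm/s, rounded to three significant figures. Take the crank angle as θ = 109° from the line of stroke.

3490

ω = 80.95 rad/s
For an in-line slider-crank, x = r cosθ + √(L² − r² sin²θ), so v = −rω sinθ·[1 + r cosθ/√(L² − r² sin²θ)].
With r = 0.0498 m, L = 0.1952 m, θ = 109°: √(L² − r² sin²θ) = 0.18944 m.
v = −0.0498·80.95·0.94552·[1 + 0.0498·-0.32557/0.18944] = -3.4854 m/s.
|v| = 3.4854 m/s = 3485.4 mm/s.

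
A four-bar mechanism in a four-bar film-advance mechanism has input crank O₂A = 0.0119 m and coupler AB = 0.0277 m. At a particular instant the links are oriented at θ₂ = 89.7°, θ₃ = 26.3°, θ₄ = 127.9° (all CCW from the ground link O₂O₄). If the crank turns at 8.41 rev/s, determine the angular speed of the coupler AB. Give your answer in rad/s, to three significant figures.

14.3

ω₂ = 52.84 rad/s (from 8.41 rev/s).
Differentiating the loop-closure r₂e^{iθ₂}+r₃e^{iθ₃}=r₁+r₄e^{iθ₄} gives r₂ω₂e^{iθ₂}+r₃ω₃e^{iθ₃}=r₄ω₄e^{iθ₄}.
Eliminating the other unknown: ω₃ = r₂ω₂ sin(θ₄−θ₂) / [r₃ sin(θ₃−θ₄)].
Numerator sine = +0.61841; denominator sine = -0.97958.
Result = 0.0119·52.84·(+0.61841) / (0.0277·(-0.97958)) = -14.331 rad/s; magnitude 14.331 rad/s.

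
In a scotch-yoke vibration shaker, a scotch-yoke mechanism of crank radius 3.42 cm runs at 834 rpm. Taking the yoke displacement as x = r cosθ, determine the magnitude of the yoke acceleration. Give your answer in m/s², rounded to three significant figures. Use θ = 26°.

234

ω = 87.34 rad/s (from 834 rpm).
x = r cosθ ⇒ ẍ = −rω² cosθ (ω constant).
|a| = rω²|cosθ| = 0.0342·(87.34)²·|cos 26°| = 234.46 m/s².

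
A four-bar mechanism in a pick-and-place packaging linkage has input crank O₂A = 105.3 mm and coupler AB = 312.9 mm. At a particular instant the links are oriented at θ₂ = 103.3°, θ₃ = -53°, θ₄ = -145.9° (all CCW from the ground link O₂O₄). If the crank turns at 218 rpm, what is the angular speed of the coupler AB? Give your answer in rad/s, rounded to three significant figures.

7.19

ω₂ = 22.83 rad/s (from 218 rpm).
Differentiating the loop-closure r₂e^{iθ₂}+r₃e^{iθ₃}=r₁+r₄e^{iθ₄} gives r₂ω₂e^{iθ₂}+r₃ω₃e^{iθ₃}=r₄ω₄e^{iθ₄}.
Eliminating the other unknown: ω₃ = r₂ω₂ sin(θ₄−θ₂) / [r₃ sin(θ₃−θ₄)].
Numerator sine = +0.93483; denominator sine = +0.99872.
Result = 0.1053·22.83·(+0.93483) / (0.3129·(+0.99872)) = +7.1911 rad/s; magnitude 7.1911 rad/s.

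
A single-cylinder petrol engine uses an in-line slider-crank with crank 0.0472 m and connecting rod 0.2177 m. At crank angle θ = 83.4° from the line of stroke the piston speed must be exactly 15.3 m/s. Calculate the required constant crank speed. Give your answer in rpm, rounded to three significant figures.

For an in-line slider-crank, |v_piston| = rω|sinθ|·[1 + r cosθ/√(L² − r² sin²θ)].
With r = 0.0472 m, L = 0.2177 m, θ = 83.4°: the bracketed kinematic factor |dx/dθ| = 0.048084 m.
ω = v/|dx/dθ| = 15.3/0.048084 = 318.2 rad/s.
N = 60ω/(2π) = 3038.5 rpm.

3040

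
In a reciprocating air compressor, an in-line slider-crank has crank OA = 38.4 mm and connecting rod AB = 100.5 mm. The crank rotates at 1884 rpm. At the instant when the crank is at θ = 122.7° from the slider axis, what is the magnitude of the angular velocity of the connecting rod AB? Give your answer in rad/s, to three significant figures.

ω = 197.3 rad/s (converted from 1884 rpm).
The rod makes angle φ with the slider axis where L sinφ = r sinθ; differentiating, L cosφ·φ̇ = r ω cosθ.
L cosφ = √(L² − r² sin²θ) = 0.095163 m.
|ω_rod| = r ω |cosθ| / √(L² − r² sin²θ) = 0.0384·197.3·0.54024/0.095163 = 43.009 rad/s.

43.0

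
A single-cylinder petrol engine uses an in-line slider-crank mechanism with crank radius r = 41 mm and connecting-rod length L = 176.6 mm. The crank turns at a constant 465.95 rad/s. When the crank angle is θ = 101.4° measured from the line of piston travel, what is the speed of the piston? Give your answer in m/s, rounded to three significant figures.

17.8

ω = 465.9 rad/s
For an in-line slider-crank, x = r cosθ + √(L² − r² sin²θ), so v = −rω sinθ·[1 + r cosθ/√(L² − r² sin²θ)].
With r = 0.041 m, L = 0.1766 m, θ = 101.4°: √(L² − r² sin²θ) = 0.17197 m.
v = −0.041·465.9·0.98027·[1 + 0.041·-0.19766/0.17197] = -17.845 m/s.
|v| = 17.845 m/s.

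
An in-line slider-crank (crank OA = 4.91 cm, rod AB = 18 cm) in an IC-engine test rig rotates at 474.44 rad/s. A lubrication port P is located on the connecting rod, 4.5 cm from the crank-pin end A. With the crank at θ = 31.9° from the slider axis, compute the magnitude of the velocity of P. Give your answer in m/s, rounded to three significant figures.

ω = 474.4 rad/s.  Crank-pin speed |V_A| = rω = 23.295 m/s, perpendicular to OA.
Rod angle: sinφ = −(r/L) sinθ ⇒ φ = -8.288°; ω_rod = −rω cosθ/√(L²−r²sin²θ) = -111.03 rad/s.
V_P = V_A + ω_rod × AP, with AP = 0.045 m along the rod.
Components: V_Px = −rω sinθ − a·ω_rod·sinφ = -13.03 m/s;  V_Py = rω cosθ + a·ω_rod·cosφ = +14.833 m/s.
|V_P| = √(V_Px² + V_Py²) = 19.743 m/s.

19.7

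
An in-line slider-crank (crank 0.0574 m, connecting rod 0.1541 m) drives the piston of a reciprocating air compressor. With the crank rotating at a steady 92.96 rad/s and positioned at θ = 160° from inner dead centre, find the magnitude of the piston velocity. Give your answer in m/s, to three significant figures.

1.18

ω = 92.96 rad/s
For an in-line slider-crank, x = r cosθ + √(L² − r² sin²θ), so v = −rω sinθ·[1 + r cosθ/√(L² − r² sin²θ)].
With r = 0.0574 m, L = 0.1541 m, θ = 160°: √(L² − r² sin²θ) = 0.15284 m.
v = −0.0574·92.96·0.34202·[1 + 0.0574·-0.93969/0.15284] = -1.181 m/s.
|v| = 1.181 m/s.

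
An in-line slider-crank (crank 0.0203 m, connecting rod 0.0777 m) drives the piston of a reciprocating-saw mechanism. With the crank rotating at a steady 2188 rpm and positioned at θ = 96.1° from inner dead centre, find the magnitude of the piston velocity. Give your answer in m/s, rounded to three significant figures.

4.49

ω = 2π·2188/60 = 229.1 rad/s
For an in-line slider-crank, x = r cosθ + √(L² − r² sin²θ), so v = −rω sinθ·[1 + r cosθ/√(L² − r² sin²θ)].
With r = 0.0203 m, L = 0.0777 m, θ = 96.1°: √(L² − r² sin²θ) = 0.075032 m.
v = −0.0203·229.1·0.99434·[1 + 0.0203·-0.10626/0.075032] = -4.492 m/s.
|v| = 4.492 m/s.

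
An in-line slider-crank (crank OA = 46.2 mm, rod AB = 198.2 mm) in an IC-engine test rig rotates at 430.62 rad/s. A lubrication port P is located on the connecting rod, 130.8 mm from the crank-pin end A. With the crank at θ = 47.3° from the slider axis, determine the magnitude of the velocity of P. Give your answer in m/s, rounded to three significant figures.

ω = 430.6 rad/s.  Crank-pin speed |V_A| = rω = 19.895 m/s, perpendicular to OA.
Rod angle: sinφ = −(r/L) sinθ ⇒ φ = -9.864°; ω_rod = −rω cosθ/√(L²−r²sin²θ) = -69.093 rad/s.
V_P = V_A + ω_rod × AP, with AP = 0.1308 m along the rod.
Components: V_Px = −rω sinθ − a·ω_rod·sinφ = -16.169 m/s;  V_Py = rω cosθ + a·ω_rod·cosφ = +4.588 m/s.
|V_P| = √(V_Px² + V_Py²) = 16.807 m/s.

16.8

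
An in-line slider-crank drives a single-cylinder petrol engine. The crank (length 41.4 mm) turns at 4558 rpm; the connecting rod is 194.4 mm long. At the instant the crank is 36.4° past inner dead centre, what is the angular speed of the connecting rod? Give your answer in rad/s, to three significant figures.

82.5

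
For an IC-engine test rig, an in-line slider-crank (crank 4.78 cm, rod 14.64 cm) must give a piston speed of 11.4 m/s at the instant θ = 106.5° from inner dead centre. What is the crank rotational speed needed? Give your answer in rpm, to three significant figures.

For an in-line slider-crank, |v_piston| = rω|sinθ|·[1 + r cosθ/√(L² − r² sin²θ)].
With r = 0.0478 m, L = 0.1464 m, θ = 106.5°: the bracketed kinematic factor |dx/dθ| = 0.041357 m.
ω = v/|dx/dθ| = 11.4/0.041357 = 275.65 rad/s.
N = 60ω/(2π) = 2632.3 rpm.

2630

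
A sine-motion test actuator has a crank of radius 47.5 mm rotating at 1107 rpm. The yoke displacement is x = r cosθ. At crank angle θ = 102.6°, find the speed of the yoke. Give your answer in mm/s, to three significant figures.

ω = 115.9 rad/s (from 1107 rpm).
x = r cosθ ⇒ ẋ = −rω sinθ.
|v| = rω|sinθ| = 0.0475·115.9·|sin 102.6°| = 5.3738 m/s = 5373.8 mm/s.

5370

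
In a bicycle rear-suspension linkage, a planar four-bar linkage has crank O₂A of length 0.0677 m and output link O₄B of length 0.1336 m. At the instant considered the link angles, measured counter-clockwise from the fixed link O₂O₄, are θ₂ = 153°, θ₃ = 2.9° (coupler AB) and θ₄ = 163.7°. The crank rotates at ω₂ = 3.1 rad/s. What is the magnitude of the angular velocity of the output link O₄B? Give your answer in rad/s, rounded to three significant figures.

ω₂ = 3.1 rad/s
Differentiating the loop-closure r₂e^{iθ₂}+r₃e^{iθ₃}=r₁+r₄e^{iθ₄} gives r₂ω₂e^{iθ₂}+r₃ω₃e^{iθ₃}=r₄ω₄e^{iθ₄}.
Eliminating the other unknown: ω₄ = r₂ω₂ sin(θ₂−θ₃) / [r₄ sin(θ₄−θ₃)].
Numerator sine = +0.49849; denominator sine = +0.32887.
Result = 0.0677·3.1·(+0.49849) / (0.1336·(+0.32887)) = +2.3811 rad/s; magnitude 2.3811 rad/s.

2.38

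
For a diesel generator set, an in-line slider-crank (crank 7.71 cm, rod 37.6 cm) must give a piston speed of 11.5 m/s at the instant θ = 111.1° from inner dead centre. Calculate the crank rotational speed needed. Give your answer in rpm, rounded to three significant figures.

1650

For an in-line slider-crank, |v_piston| = rω|sinθ|·[1 + r cosθ/√(L² − r² sin²θ)].
With r = 0.0771 m, L = 0.376 m, θ = 111.1°: the bracketed kinematic factor |dx/dθ| = 0.066521 m.
ω = v/|dx/dθ| = 11.5/0.066521 = 172.88 rad/s.
N = 60ω/(2π) = 1650.9 rpm.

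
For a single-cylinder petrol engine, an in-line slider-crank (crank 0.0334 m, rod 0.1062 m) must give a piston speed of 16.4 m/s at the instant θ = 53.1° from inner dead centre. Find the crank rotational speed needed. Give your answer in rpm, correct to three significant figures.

4910

For an in-line slider-crank, |v_piston| = rω|sinθ|·[1 + r cosθ/√(L² − r² sin²θ)].
With r = 0.0334 m, L = 0.1062 m, θ = 53.1°: the bracketed kinematic factor |dx/dθ| = 0.031921 m.
ω = v/|dx/dθ| = 16.4/0.031921 = 513.77 rad/s.
N = 60ω/(2π) = 4906.2 rpm.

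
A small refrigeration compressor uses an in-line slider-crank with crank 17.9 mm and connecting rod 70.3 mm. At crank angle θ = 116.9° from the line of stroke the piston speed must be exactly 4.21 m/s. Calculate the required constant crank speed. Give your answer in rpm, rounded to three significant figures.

2860

For an in-line slider-crank, |v_piston| = rω|sinθ|·[1 + r cosθ/√(L² − r² sin²θ)].
With r = 0.0179 m, L = 0.0703 m, θ = 116.9°: the bracketed kinematic factor |dx/dθ| = 0.014075 m.
ω = v/|dx/dθ| = 4.21/0.014075 = 299.11 rad/s.
N = 60ω/(2π) = 2856.3 rpm.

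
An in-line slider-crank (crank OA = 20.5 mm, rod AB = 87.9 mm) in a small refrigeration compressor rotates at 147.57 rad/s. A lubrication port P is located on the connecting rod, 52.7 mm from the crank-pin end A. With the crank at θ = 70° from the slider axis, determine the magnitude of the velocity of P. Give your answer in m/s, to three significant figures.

3.01

ω = 147.6 rad/s.  Crank-pin speed |V_A| = rω = 3.0252 m/s, perpendicular to OA.
Rod angle: sinφ = −(r/L) sinθ ⇒ φ = -12.659°; ω_rod = −rω cosθ/√(L²−r²sin²θ) = -12.064 rad/s.
V_P = V_A + ω_rod × AP, with AP = 0.0527 m along the rod.
Components: V_Px = −rω sinθ − a·ω_rod·sinφ = -2.9821 m/s;  V_Py = rω cosθ + a·ω_rod·cosφ = +0.41434 m/s.
|V_P| = √(V_Px² + V_Py²) = 3.0107 m/s.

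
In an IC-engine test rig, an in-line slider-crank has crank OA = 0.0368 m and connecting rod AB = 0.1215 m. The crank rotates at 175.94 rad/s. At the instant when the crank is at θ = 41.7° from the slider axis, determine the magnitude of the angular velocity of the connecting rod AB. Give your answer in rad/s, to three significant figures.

ω = 175.9 rad/s
The rod makes angle φ with the slider axis where L sinφ = r sinθ; differentiating, L cosφ·φ̇ = r ω cosθ.
L cosφ = √(L² − r² sin²θ) = 0.11901 m.
|ω_rod| = r ω |cosθ| / √(L² − r² sin²θ) = 0.0368·175.9·0.74664/0.11901 = 40.621 rad/s.

40.6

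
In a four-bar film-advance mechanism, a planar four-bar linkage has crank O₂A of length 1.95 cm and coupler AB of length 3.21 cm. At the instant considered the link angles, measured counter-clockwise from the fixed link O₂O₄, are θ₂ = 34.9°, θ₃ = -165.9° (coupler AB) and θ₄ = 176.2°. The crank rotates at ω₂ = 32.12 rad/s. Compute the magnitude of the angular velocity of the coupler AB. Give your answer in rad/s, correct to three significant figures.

39.7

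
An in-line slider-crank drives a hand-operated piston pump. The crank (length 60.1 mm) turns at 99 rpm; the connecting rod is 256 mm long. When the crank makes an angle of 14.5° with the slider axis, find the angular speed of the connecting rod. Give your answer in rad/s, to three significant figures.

2.36

ω = 10.37 rad/s (converted from 99 rpm).
The rod makes angle φ with the slider axis where L sinφ = r sinθ; differentiating, L cosφ·φ̇ = r ω cosθ.
L cosφ = √(L² − r² sin²θ) = 0.25556 m.
|ω_rod| = r ω |cosθ| / √(L² − r² sin²θ) = 0.0601·10.37·0.96815/0.25556 = 2.3604 rad/s.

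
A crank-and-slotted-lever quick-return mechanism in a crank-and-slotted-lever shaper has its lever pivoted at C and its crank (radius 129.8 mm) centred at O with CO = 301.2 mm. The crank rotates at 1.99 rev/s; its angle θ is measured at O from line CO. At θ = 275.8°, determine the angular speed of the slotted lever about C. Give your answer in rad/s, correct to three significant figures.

2.25

ω = 12.5 rad/s (from 1.99 rev/s).
Crank pin A relative to C: A = (d + r cosθ, r sinθ); lever angle φ = atan2(r sinθ, d + r cosθ).
Differentiating tanφ: φ̇ = rω(d cosθ + r)/(d² + r² + 2dr cosθ).
d² + r² + 2dr cosθ = |CA|² = 0.115471 m²;  d cosθ + r = +0.16024 m.
|ω_lever| = |0.1298·12.5·+0.16024| / 0.115471 = 2.2522 rad/s.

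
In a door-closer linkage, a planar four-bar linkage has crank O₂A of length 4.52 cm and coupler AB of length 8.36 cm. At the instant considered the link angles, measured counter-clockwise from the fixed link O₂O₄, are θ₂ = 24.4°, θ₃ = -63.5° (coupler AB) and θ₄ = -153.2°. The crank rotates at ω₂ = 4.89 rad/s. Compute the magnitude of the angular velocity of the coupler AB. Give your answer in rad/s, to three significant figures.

0.111

ω₂ = 4.89 rad/s
Differentiating the loop-closure r₂e^{iθ₂}+r₃e^{iθ₃}=r₁+r₄e^{iθ₄} gives r₂ω₂e^{iθ₂}+r₃ω₃e^{iθ₃}=r₄ω₄e^{iθ₄}.
Eliminating the other unknown: ω₃ = r₂ω₂ sin(θ₄−θ₂) / [r₃ sin(θ₃−θ₄)].
Numerator sine = -0.04188; denominator sine = +0.99999.
Result = 0.0452·4.89·(-0.04188) / (0.0836·(+0.99999)) = -0.11072 rad/s; magnitude 0.11072 rad/s.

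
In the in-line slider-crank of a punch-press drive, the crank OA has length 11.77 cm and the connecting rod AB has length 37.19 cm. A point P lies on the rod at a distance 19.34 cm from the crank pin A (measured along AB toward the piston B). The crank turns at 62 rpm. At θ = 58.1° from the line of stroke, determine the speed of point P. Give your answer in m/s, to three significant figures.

0.733

ω = 6.493 rad/s.  Crank-pin speed |V_A| = rω = 0.76418 m/s, perpendicular to OA.
Rod angle: sinφ = −(r/L) sinθ ⇒ φ = -15.586°; ω_rod = −rω cosθ/√(L²−r²sin²θ) = -1.1273 rad/s.
V_P = V_A + ω_rod × AP, with AP = 0.1934 m along the rod.
Components: V_Px = −rω sinθ − a·ω_rod·sinφ = -0.70735 m/s;  V_Py = rω cosθ + a·ω_rod·cosφ = +0.19382 m/s.
|V_P| = √(V_Px² + V_Py²) = 0.73342 m/s.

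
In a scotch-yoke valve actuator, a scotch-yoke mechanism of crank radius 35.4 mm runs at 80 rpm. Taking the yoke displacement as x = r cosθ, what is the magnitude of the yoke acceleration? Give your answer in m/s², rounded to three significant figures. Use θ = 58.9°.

ω = 8.378 rad/s (from 80 rpm).
x = r cosθ ⇒ ẍ = −rω² cosθ (ω constant).
|a| = rω²|cosθ| = 0.0354·(8.378)²·|cos 58.9°| = 1.2833 m/s².

1.28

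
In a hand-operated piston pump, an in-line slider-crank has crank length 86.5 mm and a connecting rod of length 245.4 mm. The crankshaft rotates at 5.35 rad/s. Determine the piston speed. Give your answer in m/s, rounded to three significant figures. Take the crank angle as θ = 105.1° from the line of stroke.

ω = 5.35 rad/s
For an in-line slider-crank, x = r cosθ + √(L² − r² sin²θ), so v = −rω sinθ·[1 + r cosθ/√(L² − r² sin²θ)].
With r = 0.0865 m, L = 0.2454 m, θ = 105.1°: √(L² − r² sin²θ) = 0.23075 m.
v = −0.0865·5.35·0.96547·[1 + 0.0865·-0.26050/0.23075] = -0.40317 m/s.
|v| = 0.40317 m/s.

0.403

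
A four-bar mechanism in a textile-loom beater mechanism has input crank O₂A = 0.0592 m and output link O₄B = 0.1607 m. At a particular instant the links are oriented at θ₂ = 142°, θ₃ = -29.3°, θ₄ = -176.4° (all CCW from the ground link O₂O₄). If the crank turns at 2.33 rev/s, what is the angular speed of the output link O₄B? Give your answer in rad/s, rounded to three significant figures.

1.50

ω₂ = 14.64 rad/s (from 2.33 rev/s).
Differentiating the loop-closure r₂e^{iθ₂}+r₃e^{iθ₃}=r₁+r₄e^{iθ₄} gives r₂ω₂e^{iθ₂}+r₃ω₃e^{iθ₃}=r₄ω₄e^{iθ₄}.
Eliminating the other unknown: ω₄ = r₂ω₂ sin(θ₂−θ₃) / [r₄ sin(θ₄−θ₃)].
Numerator sine = +0.15126; denominator sine = -0.54317.
Result = 0.0592·14.64·(+0.15126) / (0.1607·(-0.54317)) = -1.5019 rad/s; magnitude 1.5019 rad/s.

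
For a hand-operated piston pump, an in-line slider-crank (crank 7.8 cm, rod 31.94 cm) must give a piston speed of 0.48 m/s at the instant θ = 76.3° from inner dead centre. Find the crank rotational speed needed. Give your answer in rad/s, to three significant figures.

5.98

For an in-line slider-crank, |v_piston| = rω|sinθ|·[1 + r cosθ/√(L² − r² sin²θ)].
With r = 0.078 m, L = 0.3194 m, θ = 76.3°: the bracketed kinematic factor |dx/dθ| = 0.080293 m.
ω = v/|dx/dθ| = 0.48/0.080293 = 5.9781 rad/s.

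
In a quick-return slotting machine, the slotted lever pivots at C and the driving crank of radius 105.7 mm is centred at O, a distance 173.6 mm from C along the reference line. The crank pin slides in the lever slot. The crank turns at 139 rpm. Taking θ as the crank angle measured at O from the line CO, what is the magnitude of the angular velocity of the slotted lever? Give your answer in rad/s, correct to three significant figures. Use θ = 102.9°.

ω = 14.56 rad/s (from 139 rpm).
Crank pin A relative to C: A = (d + r cosθ, r sinθ); lever angle φ = atan2(r sinθ, d + r cosθ).
Differentiating tanφ: φ̇ = rω(d cosθ + r)/(d² + r² + 2dr cosθ).
d² + r² + 2dr cosθ = |CA|² = 0.0331164 m²;  d cosθ + r = +0.066944 m.
|ω_lever| = |0.1057·14.56·+0.066944| / 0.0331164 = 3.1102 rad/s.

3.11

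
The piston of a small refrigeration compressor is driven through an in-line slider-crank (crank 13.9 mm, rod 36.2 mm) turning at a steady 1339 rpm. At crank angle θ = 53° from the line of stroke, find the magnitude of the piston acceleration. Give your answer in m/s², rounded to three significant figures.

138

ω = 2π·1339/60 = 140.2 rad/s
x(θ) = r cosθ + √(L² − r² sin²θ); with ω constant, a = ω²·d²x/dθ².
d²x/dθ² = −r cosθ − r²(cos2θ)/√u − r⁴ sin²2θ/(4u^{3/2}),  u = L² − r² sin²θ = 0.00118721 m².
Substituting r = 0.0139 m, L = 0.0362 m, θ = 53°: d²x/dθ² = -0.0070304 m.
a = ω²·d²x/dθ² = (140.2)²·(-0.0070304) = -138.23 m/s²;  |a| = 138.23 m/s².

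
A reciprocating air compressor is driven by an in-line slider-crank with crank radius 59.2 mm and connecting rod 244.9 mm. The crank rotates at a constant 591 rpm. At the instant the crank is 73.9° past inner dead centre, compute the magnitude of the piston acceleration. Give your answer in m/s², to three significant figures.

15.4

ω = 2π·591/60 = 61.89 rad/s
x(θ) = r cosθ + √(L² − r² sin²θ); with ω constant, a = ω²·d²x/dθ².
d²x/dθ² = −r cosθ − r²(cos2θ)/√u − r⁴ sin²2θ/(4u^{3/2}),  u = L² − r² sin²θ = 0.0567409 m².
Substituting r = 0.0592 m, L = 0.2449 m, θ = 73.9°: d²x/dθ² = -0.0040317 m.
a = ω²·d²x/dθ² = (61.89)²·(-0.0040317) = -15.442 m/s²;  |a| = 15.442 m/s².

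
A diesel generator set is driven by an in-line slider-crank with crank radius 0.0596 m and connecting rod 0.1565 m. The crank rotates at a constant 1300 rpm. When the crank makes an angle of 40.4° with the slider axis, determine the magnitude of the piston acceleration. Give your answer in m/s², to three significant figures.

927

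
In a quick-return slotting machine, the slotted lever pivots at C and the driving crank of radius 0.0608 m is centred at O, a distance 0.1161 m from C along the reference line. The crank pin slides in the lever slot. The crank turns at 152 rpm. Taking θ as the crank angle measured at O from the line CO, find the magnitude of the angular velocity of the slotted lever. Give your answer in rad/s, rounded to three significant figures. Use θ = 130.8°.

1.83

ω = 15.92 rad/s (from 152 rpm).
Crank pin A relative to C: A = (d + r cosθ, r sinθ); lever angle φ = atan2(r sinθ, d + r cosθ).
Differentiating tanφ: φ̇ = rω(d cosθ + r)/(d² + r² + 2dr cosθ).
d² + r² + 2dr cosθ = |CA|² = 0.00795101 m²;  d cosθ + r = -0.015062 m.
|ω_lever| = |0.0608·15.92·-0.015062| / 0.00795101 = 1.8333 rad/s.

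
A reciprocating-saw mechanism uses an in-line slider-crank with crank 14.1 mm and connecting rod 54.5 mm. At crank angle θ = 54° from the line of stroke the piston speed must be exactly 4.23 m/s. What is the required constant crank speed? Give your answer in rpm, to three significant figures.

3060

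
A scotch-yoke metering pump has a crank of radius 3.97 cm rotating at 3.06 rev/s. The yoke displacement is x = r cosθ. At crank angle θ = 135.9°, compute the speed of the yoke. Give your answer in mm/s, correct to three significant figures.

531

ω = 19.23 rad/s (from 3.06 rev/s).
x = r cosθ ⇒ ẋ = −rω sinθ.
|v| = rω|sinθ| = 0.0397·19.23·|sin 135.9°| = 0.53119 m/s = 531.19 mm/s.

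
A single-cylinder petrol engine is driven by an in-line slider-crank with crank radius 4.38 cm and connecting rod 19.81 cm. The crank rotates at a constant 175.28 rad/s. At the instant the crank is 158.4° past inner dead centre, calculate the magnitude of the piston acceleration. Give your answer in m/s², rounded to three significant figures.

1030

ω = 175.3 rad/s
x(θ) = r cosθ + √(L² − r² sin²θ); with ω constant, a = ω²·d²x/dθ².
d²x/dθ² = −r cosθ − r²(cos2θ)/√u − r⁴ sin²2θ/(4u^{3/2}),  u = L² − r² sin²θ = 0.0389836 m².
Substituting r = 0.0438 m, L = 0.1981 m, θ = 158.4°: d²x/dθ² = +0.033585 m.
a = ω²·d²x/dθ² = (175.3)²·(+0.033585) = +1031.8 m/s²;  |a| = 1031.8 m/s².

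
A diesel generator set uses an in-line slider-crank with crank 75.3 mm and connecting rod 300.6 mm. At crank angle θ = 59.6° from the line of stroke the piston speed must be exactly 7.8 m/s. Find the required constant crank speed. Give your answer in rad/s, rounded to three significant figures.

For an in-line slider-crank, |v_piston| = rω|sinθ|·[1 + r cosθ/√(L² − r² sin²θ)].
With r = 0.0753 m, L = 0.3006 m, θ = 59.6°: the bracketed kinematic factor |dx/dθ| = 0.073379 m.
ω = v/|dx/dθ| = 7.8/0.073379 = 106.3 rad/s.

106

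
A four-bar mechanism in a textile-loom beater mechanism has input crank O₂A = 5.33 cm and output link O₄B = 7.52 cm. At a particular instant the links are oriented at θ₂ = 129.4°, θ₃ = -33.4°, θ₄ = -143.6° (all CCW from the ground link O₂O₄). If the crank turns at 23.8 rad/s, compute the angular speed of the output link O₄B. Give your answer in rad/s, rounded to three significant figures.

ω₂ = 23.8 rad/s
Differentiating the loop-closure r₂e^{iθ₂}+r₃e^{iθ₃}=r₁+r₄e^{iθ₄} gives r₂ω₂e^{iθ₂}+r₃ω₃e^{iθ₃}=r₄ω₄e^{iθ₄}.
Eliminating the other unknown: ω₄ = r₂ω₂ sin(θ₂−θ₃) / [r₄ sin(θ₄−θ₃)].
Numerator sine = +0.29571; denominator sine = -0.93849.
Result = 0.0533·23.8·(+0.29571) / (0.0752·(-0.93849)) = -5.3152 rad/s; magnitude 5.3152 rad/s.

5.32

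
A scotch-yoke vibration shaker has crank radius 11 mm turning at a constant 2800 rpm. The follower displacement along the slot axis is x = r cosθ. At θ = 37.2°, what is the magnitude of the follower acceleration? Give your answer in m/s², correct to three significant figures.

ω = 293.2 rad/s (from 2800 rpm).
x = r cosθ ⇒ ẍ = −rω² cosθ (ω constant).
|a| = rω²|cosθ| = 0.011·(293.2)²·|cos 37.2°| = 753.3 m/s².

753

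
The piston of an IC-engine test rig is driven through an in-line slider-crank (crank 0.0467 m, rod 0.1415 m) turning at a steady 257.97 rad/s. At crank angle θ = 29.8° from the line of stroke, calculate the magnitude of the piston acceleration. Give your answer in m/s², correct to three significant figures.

ω = 258 rad/s
x(θ) = r cosθ + √(L² − r² sin²θ); with ω constant, a = ω²·d²x/dθ².
d²x/dθ² = −r cosθ − r²(cos2θ)/√u − r⁴ sin²2θ/(4u^{3/2}),  u = L² − r² sin²θ = 0.0194836 m².
Substituting r = 0.0467 m, L = 0.1415 m, θ = 29.8°: d²x/dθ² = -0.048756 m.
a = ω²·d²x/dθ² = (258)²·(-0.048756) = -3244.7 m/s²;  |a| = 3244.7 m/s².

3240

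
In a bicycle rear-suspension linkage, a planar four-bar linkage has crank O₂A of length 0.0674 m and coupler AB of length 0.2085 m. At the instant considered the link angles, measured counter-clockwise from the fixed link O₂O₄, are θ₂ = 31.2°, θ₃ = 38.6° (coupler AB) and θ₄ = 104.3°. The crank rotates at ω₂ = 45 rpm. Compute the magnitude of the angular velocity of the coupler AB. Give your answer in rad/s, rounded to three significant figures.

1.60

ω₂ = 4.712 rad/s (from 45 rpm).
Differentiating the loop-closure r₂e^{iθ₂}+r₃e^{iθ₃}=r₁+r₄e^{iθ₄} gives r₂ω₂e^{iθ₂}+r₃ω₃e^{iθ₃}=r₄ω₄e^{iθ₄}.
Eliminating the other unknown: ω₃ = r₂ω₂ sin(θ₄−θ₂) / [r₃ sin(θ₃−θ₄)].
Numerator sine = +0.95681; denominator sine = -0.91140.
Result = 0.0674·4.712·(+0.95681) / (0.2085·(-0.91140)) = -1.5992 rad/s; magnitude 1.5992 rad/s.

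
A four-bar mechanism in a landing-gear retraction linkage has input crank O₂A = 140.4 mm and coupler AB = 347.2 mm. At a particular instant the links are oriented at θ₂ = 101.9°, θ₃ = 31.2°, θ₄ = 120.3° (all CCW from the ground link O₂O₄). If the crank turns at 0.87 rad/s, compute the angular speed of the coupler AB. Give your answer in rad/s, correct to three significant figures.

ω₂ = 0.87 rad/s
Differentiating the loop-closure r₂e^{iθ₂}+r₃e^{iθ₃}=r₁+r₄e^{iθ₄} gives r₂ω₂e^{iθ₂}+r₃ω₃e^{iθ₃}=r₄ω₄e^{iθ₄}.
Eliminating the other unknown: ω₃ = r₂ω₂ sin(θ₄−θ₂) / [r₃ sin(θ₃−θ₄)].
Numerator sine = +0.31565; denominator sine = -0.99988.
Result = 0.1404·0.87·(+0.31565) / (0.3472·(-0.99988)) = -0.11106 rad/s; magnitude 0.11106 rad/s.

0.111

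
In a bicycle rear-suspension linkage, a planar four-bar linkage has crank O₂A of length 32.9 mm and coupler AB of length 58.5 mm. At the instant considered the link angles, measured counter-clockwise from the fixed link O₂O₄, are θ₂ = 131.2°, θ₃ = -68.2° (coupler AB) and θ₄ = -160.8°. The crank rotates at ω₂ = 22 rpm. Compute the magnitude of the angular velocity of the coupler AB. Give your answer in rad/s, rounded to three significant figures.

1.20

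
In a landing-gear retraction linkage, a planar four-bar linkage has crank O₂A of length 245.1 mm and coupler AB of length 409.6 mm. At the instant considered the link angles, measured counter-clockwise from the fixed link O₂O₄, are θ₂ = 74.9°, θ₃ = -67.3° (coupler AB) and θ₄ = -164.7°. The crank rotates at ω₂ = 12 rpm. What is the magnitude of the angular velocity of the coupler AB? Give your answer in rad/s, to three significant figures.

0.654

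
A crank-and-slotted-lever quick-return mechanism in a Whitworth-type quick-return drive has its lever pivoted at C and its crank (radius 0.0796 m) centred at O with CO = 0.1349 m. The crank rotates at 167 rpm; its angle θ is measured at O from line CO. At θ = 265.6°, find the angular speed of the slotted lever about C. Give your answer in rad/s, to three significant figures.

4.21

ω = 17.49 rad/s (from 167 rpm).
Crank pin A relative to C: A = (d + r cosθ, r sinθ); lever angle φ = atan2(r sinθ, d + r cosθ).
Differentiating tanφ: φ̇ = rω(d cosθ + r)/(d² + r² + 2dr cosθ).
d² + r² + 2dr cosθ = |CA|² = 0.0228865 m²;  d cosθ + r = +0.069251 m.
|ω_lever| = |0.0796·17.49·+0.069251| / 0.0228865 = 4.2121 rad/s.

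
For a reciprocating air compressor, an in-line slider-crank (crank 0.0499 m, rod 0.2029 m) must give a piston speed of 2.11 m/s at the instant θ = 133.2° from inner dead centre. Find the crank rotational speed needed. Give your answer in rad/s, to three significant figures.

70.0

For an in-line slider-crank, |v_piston| = rω|sinθ|·[1 + r cosθ/√(L² − r² sin²θ)].
With r = 0.0499 m, L = 0.2029 m, θ = 133.2°: the bracketed kinematic factor |dx/dθ| = 0.030151 m.
ω = v/|dx/dθ| = 2.11/0.030151 = 69.982 rad/s.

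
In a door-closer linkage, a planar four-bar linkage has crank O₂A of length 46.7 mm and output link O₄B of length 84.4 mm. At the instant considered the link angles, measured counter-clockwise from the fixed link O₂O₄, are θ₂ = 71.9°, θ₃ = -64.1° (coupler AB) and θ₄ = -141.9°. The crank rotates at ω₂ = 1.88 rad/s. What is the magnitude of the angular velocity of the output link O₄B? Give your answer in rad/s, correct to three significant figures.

0.739

ω₂ = 1.88 rad/s
Differentiating the loop-closure r₂e^{iθ₂}+r₃e^{iθ₃}=r₁+r₄e^{iθ₄} gives r₂ω₂e^{iθ₂}+r₃ω₃e^{iθ₃}=r₄ω₄e^{iθ₄}.
Eliminating the other unknown: ω₄ = r₂ω₂ sin(θ₂−θ₃) / [r₄ sin(θ₄−θ₃)].
Numerator sine = +0.69466; denominator sine = -0.97742.
Result = 0.0467·1.88·(+0.69466) / (0.0844·(-0.97742)) = -0.73931 rad/s; magnitude 0.73931 rad/s.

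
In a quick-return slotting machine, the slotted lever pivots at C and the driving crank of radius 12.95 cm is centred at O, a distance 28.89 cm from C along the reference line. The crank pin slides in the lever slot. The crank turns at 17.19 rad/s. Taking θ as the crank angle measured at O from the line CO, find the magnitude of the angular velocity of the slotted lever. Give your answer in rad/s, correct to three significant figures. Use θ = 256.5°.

ω = 17.19 rad/s
Crank pin A relative to C: A = (d + r cosθ, r sinθ); lever angle φ = atan2(r sinθ, d + r cosθ).
Differentiating tanφ: φ̇ = rω(d cosθ + r)/(d² + r² + 2dr cosθ).
d² + r² + 2dr cosθ = |CA|² = 0.0827659 m²;  d cosθ + r = +0.062058 m.
|ω_lever| = |0.1295·17.19·+0.062058| / 0.0827659 = 1.6691 rad/s.

1.67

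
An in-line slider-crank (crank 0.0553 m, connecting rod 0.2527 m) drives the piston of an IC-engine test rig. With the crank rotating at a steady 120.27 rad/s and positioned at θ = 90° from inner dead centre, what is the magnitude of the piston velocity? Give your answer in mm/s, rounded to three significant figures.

6650

ω = 120.3 rad/s
For an in-line slider-crank, x = r cosθ + √(L² − r² sin²θ), so v = −rω sinθ·[1 + r cosθ/√(L² − r² sin²θ)].
With r = 0.0553 m, L = 0.2527 m, θ = 90°: √(L² − r² sin²θ) = 0.24657 m.
v = −0.0553·120.3·1.00000·[1 + 0.0553·0.00000/0.24657] = -6.6509 m/s.
|v| = 6.6509 m/s = 6650.9 mm/s.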